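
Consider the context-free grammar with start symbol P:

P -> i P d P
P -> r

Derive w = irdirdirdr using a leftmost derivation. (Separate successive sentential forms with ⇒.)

P ⇒ iPdP ⇒ irdP ⇒ irdiPdP ⇒ irdirdP ⇒ irdirdiPdP ⇒ irdirdirdP ⇒ irdirdirdr

P ⇒ iPdP   [P -> i P d P]
iPdP ⇒ irdP   [P -> r]
irdP ⇒ irdiPdP   [P -> i P d P]
irdiPdP ⇒ irdirdP   [P -> r]
irdirdP ⇒ irdirdiPdP   [P -> i P d P]
irdirdiPdP ⇒ irdirdirdP   [P -> r]
irdirdirdP ⇒ irdirdirdr   [P -> r]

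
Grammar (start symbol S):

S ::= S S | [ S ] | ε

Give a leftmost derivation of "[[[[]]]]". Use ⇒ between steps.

S⇒[S]⇒[SS]⇒[SSS]⇒[[S]SS]⇒[[[S]]SS]⇒[[[[S]]]SS]⇒[[[[]]]SS]⇒[[[[]]]S]⇒[[[[]]]]

S ⇒ [S]   [S ::= [ S ]]
[S] ⇒ [SS]   [S ::= S S]
[SS] ⇒ [SSS]   [S ::= S S]
[SSS] ⇒ [[S]SS]   [S ::= [ S ]]
[[S]SS] ⇒ [[[S]]SS]   [S ::= [ S ]]
[[[S]]SS] ⇒ [[[[S]]]SS]   [S ::= [ S ]]
[[[[S]]]SS] ⇒ [[[[]]]SS]   [S ::= ε]
[[[[]]]SS] ⇒ [[[[]]]S]   [S ::= ε]
[[[[]]]S] ⇒ [[[[]]]]   [S ::= ε]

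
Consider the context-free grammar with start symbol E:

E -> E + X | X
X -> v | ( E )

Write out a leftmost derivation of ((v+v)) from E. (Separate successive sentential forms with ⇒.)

E⇒X⇒(E)⇒(X)⇒((E))⇒((E+X))⇒((X+X))⇒((v+X))⇒((v+v))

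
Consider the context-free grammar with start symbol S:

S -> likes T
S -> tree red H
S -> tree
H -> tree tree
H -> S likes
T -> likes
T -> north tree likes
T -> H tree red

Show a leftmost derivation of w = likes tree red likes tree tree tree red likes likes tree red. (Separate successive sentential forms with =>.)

S => likes T => likes H tree red => likes S likes tree red => likes tree red H likes tree red => likes tree red S likes likes tree red => likes tree red likes T likes likes tree red => likes tree red likes H tree red likes likes tree red => likes tree red likes tree tree tree red likes likes tree red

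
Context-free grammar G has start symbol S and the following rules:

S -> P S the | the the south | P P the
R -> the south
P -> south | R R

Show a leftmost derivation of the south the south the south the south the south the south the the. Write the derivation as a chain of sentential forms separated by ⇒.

S ⇒ P S the ⇒ R R S the ⇒ the south R S the ⇒ the south the south S the ⇒ the south the south P P the the ⇒ the south the south R R P the the ⇒ the south the south the south R P the the ⇒ the south the south the south the south P the the ⇒ the south the south the south the south R R the the ⇒ the south the south the south the south the south R the the ⇒ the south the south the south the south the south the south the the

S ⇒ P S the   [S -> P S the]
P S the ⇒ R R S the   [P -> R R]
R R S the ⇒ the south R S the   [R -> the south]
the south R S the ⇒ the south the south S the   [R -> the south]
the south the south S the ⇒ the south the south P P the the   [S -> P P the]
the south the south P P the the ⇒ the south the south R R P the the   [P -> R R]
the south the south R R P the the ⇒ the south the south the south R P the the   [R -> the south]
the south the south the south R P the the ⇒ the south the south the south the south P the the   [R -> the south]
the south the south the south the south P the the ⇒ the south the south the south the south R R the the   [P -> R R]
the south the south the south the south R R the the ⇒ the south the south the south the south the south R the the   [R -> the south]
the south the south the south the south the south R the the ⇒ the south the south the south the south the south the south the the   [R -> the south]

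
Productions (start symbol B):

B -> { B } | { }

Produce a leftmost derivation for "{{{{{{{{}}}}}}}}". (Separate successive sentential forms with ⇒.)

B ⇒ {B} ⇒ {{B}} ⇒ {{{B}}} ⇒ {{{{B}}}} ⇒ {{{{{B}}}}} ⇒ {{{{{{B}}}}}} ⇒ {{{{{{{B}}}}}}} ⇒ {{{{{{{{}}}}}}}}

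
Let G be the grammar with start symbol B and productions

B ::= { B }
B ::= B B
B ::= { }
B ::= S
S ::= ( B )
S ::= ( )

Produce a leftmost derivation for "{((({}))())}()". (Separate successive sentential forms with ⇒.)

B ⇒ BB ⇒ {B}B ⇒ {S}B ⇒ {(B)}B ⇒ {(BB)}B ⇒ {(SB)}B ⇒ {((B)B)}B ⇒ {((S)B)}B ⇒ {(((B))B)}B ⇒ {((({}))B)}B ⇒ {((({}))S)}B ⇒ {((({}))())}B ⇒ {((({}))())}S ⇒ {((({}))())}()

B ⇒ BB   [B ::= B B]
BB ⇒ {B}B   [B ::= { B }]
{B}B ⇒ {S}B   [B ::= S]
{S}B ⇒ {(B)}B   [S ::= ( B )]
{(B)}B ⇒ {(BB)}B   [B ::= B B]
{(BB)}B ⇒ {(SB)}B   [B ::= S]
{(SB)}B ⇒ {((B)B)}B   [S ::= ( B )]
{((B)B)}B ⇒ {((S)B)}B   [B ::= S]
{((S)B)}B ⇒ {(((B))B)}B   [S ::= ( B )]
{(((B))B)}B ⇒ {((({}))B)}B   [B ::= { }]
{((({}))B)}B ⇒ {((({}))S)}B   [B ::= S]
{((({}))S)}B ⇒ {((({}))())}B   [S ::= ( )]
{((({}))())}B ⇒ {((({}))())}S   [B ::= S]
{((({}))())}S ⇒ {((({}))())}()   [S ::= ( )]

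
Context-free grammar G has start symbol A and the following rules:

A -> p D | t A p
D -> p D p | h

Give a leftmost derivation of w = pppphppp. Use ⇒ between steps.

A⇒pD⇒ppDp⇒pppDpp⇒ppppDppp⇒pppphppp

A ⇒ pD   [A -> p D]
pD ⇒ ppDp   [D -> p D p]
ppDp ⇒ pppDpp   [D -> p D p]
pppDpp ⇒ ppppDppp   [D -> p D p]
ppppDppp ⇒ pppphppp   [D -> h]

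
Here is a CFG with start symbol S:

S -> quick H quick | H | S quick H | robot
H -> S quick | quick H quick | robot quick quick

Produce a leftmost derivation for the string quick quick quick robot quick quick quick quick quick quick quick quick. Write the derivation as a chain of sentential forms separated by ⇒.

S ⇒ quick H quick ⇒ quick S quick quick ⇒ quick H quick quick ⇒ quick S quick quick quick ⇒ quick H quick quick quick ⇒ quick quick H quick quick quick quick ⇒ quick quick quick H quick quick quick quick quick ⇒ quick quick quick S quick quick quick quick quick quick ⇒ quick quick quick H quick quick quick quick quick quick ⇒ quick quick quick robot quick quick quick quick quick quick quick quick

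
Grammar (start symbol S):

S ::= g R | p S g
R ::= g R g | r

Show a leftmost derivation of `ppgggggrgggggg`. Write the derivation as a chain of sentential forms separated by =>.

S => pSg   [S ::= p S g]
pSg => ppSgg   [S ::= p S g]
ppSgg => ppgRgg   [S ::= g R]
ppgRgg => ppggRggg   [R ::= g R g]
ppggRggg => ppgggRgggg   [R ::= g R g]
ppgggRgggg => ppggggRggggg   [R ::= g R g]
ppggggRggggg => ppgggggRgggggg   [R ::= g R g]
ppgggggRgggggg => ppgggggrgggggg   [R ::= r]

S => pSg => ppSgg => ppgRgg => ppggRggg => ppgggRgggg => ppggggRggggg => ppgggggRgggggg => ppgggggrgggggg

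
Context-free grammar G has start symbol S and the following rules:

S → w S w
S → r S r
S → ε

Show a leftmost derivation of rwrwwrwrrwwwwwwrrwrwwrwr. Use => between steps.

S => rSr   [S → r S r]
rSr => rwSwr   [S → w S w]
rwSwr => rwrSrwr   [S → r S r]
rwrSrwr => rwrwSwrwr   [S → w S w]
rwrwSwrwr => rwrwwSwwrwr   [S → w S w]
rwrwwSwwrwr => rwrwwrSrwwrwr   [S → r S r]
rwrwwrSrwwrwr => rwrwwrwSwrwwrwr   [S → w S w]
rwrwwrwSwrwwrwr => rwrwwrwrSrwrwwrwr   [S → r S r]
rwrwwrwrSrwrwwrwr => rwrwwrwrrSrrwrwwrwr   [S → r S r]
rwrwwrwrrSrrwrwwrwr => rwrwwrwrrwSwrrwrwwrwr   [S → w S w]
rwrwwrwrrwSwrrwrwwrwr => rwrwwrwrrwwSwwrrwrwwrwr   [S → w S w]
rwrwwrwrrwwSwwrrwrwwrwr => rwrwwrwrrwwwSwwwrrwrwwrwr   [S → w S w]
rwrwwrwrrwwwSwwwrrwrwwrwr => rwrwwrwrrwwwwwwrrwrwwrwr   [S → ε]

S=>rSr=>rwSwr=>rwrSrwr=>rwrwSwrwr=>rwrwwSwwrwr=>rwrwwrSrwwrwr=>rwrwwrwSwrwwrwr=>rwrwwrwrSrwrwwrwr=>rwrwwrwrrSrrwrwwrwr=>rwrwwrwrrwSwrrwrwwrwr=>rwrwwrwrrwwSwwrrwrwwrwr=>rwrwwrwrrwwwSwwwrrwrwwrwr=>rwrwwrwrrwwwwwwrrwrwwrwr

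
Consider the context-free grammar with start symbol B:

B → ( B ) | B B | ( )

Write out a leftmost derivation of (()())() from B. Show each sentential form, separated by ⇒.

B⇒BB⇒(B)B⇒(BB)B⇒(()B)B⇒(()())B⇒(()())()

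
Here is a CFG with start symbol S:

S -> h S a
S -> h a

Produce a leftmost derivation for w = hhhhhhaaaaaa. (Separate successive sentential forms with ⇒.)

S ⇒ hSa ⇒ hhSaa ⇒ hhhSaaa ⇒ hhhhSaaaa ⇒ hhhhhSaaaaa ⇒ hhhhhhaaaaaa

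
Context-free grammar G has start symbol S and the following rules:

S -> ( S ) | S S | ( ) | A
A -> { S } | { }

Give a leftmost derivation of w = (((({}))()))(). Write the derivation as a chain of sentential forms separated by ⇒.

S ⇒ SS ⇒ (S)S ⇒ ((S))S ⇒ ((SS))S ⇒ (((S)S))S ⇒ ((((S))S))S ⇒ ((((A))S))S ⇒ (((({}))S))S ⇒ (((({}))()))S ⇒ (((({}))()))()

S ⇒ SS   [S -> S S]
SS ⇒ (S)S   [S -> ( S )]
(S)S ⇒ ((S))S   [S -> ( S )]
((S))S ⇒ ((SS))S   [S -> S S]
((SS))S ⇒ (((S)S))S   [S -> ( S )]
(((S)S))S ⇒ ((((S))S))S   [S -> ( S )]
((((S))S))S ⇒ ((((A))S))S   [S -> A]
((((A))S))S ⇒ (((({}))S))S   [A -> { }]
(((({}))S))S ⇒ (((({}))()))S   [S -> ( )]
(((({}))()))S ⇒ (((({}))()))()   [S -> ( )]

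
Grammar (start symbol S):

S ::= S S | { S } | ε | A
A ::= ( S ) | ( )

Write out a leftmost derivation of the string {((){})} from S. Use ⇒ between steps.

S ⇒ {S} ⇒ {A} ⇒ {(S)} ⇒ {(SS)} ⇒ {(AS)} ⇒ {(()S)} ⇒ {((){S})} ⇒ {((){})}

S ⇒ {S}   [S ::= { S }]
{S} ⇒ {A}   [S ::= A]
{A} ⇒ {(S)}   [A ::= ( S )]
{(S)} ⇒ {(SS)}   [S ::= S S]
{(SS)} ⇒ {(AS)}   [S ::= A]
{(AS)} ⇒ {(()S)}   [A ::= ( )]
{(()S)} ⇒ {((){S})}   [S ::= { S }]
{((){S})} ⇒ {((){})}   [S ::= ε]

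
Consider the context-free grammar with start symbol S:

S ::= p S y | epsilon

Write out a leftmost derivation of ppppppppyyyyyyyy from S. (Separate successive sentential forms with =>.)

S=>pSy=>ppSyy=>pppSyyy=>ppppSyyyy=>pppppSyyyyy=>ppppppSyyyyyy=>pppppppSyyyyyyy=>ppppppppSyyyyyyyy=>ppppppppyyyyyyyy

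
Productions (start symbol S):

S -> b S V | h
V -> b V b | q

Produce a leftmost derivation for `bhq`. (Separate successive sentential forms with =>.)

S => bSV => bhV => bhq

S => bSV   [S -> b S V]
bSV => bhV   [S -> h]
bhV => bhq   [V -> q]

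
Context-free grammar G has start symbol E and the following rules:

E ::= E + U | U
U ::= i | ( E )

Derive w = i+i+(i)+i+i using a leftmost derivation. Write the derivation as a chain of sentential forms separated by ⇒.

E ⇒ E+U ⇒ E+U+U ⇒ E+U+U+U ⇒ E+U+U+U+U ⇒ U+U+U+U+U ⇒ i+U+U+U+U ⇒ i+i+U+U+U ⇒ i+i+(E)+U+U ⇒ i+i+(U)+U+U ⇒ i+i+(i)+U+U ⇒ i+i+(i)+i+U ⇒ i+i+(i)+i+i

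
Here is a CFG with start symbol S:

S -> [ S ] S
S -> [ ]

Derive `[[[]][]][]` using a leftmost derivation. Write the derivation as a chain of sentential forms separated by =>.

S=>[S]S=>[[S]S]S=>[[[]]S]S=>[[[]][]]S=>[[[]][]][]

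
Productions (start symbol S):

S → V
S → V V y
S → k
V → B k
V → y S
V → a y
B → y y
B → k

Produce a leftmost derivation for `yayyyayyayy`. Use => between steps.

S => VVy   [S → V V y]
VVy => ySVy   [V → y S]
ySVy => yVVyVy   [S → V V y]
yVVyVy => yayVyVy   [V → a y]
yayVyVy => yayySyVy   [V → y S]
yayySyVy => yayyVyVy   [S → V]
yayyVyVy => yayyySyVy   [V → y S]
yayyySyVy => yayyyVyVy   [S → V]
yayyyVyVy => yayyyayyVy   [V → a y]
yayyyayyVy => yayyyayyayy   [V → a y]

S=>VVy=>ySVy=>yVVyVy=>yayVyVy=>yayySyVy=>yayyVyVy=>yayyySyVy=>yayyyVyVy=>yayyyayyVy=>yayyyayyayy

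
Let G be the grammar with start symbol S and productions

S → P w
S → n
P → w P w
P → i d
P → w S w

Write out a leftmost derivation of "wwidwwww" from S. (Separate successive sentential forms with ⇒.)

S ⇒ Pw ⇒ wSww ⇒ wPwww ⇒ wwPwwww ⇒ wwidwwww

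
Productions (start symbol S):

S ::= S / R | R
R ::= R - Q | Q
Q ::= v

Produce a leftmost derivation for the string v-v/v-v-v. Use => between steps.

S => S/R   [S ::= S / R]
S/R => R/R   [S ::= R]
R/R => R-Q/R   [R ::= R - Q]
R-Q/R => Q-Q/R   [R ::= Q]
Q-Q/R => v-Q/R   [Q ::= v]
v-Q/R => v-v/R   [Q ::= v]
v-v/R => v-v/R-Q   [R ::= R - Q]
v-v/R-Q => v-v/R-Q-Q   [R ::= R - Q]
v-v/R-Q-Q => v-v/Q-Q-Q   [R ::= Q]
v-v/Q-Q-Q => v-v/v-Q-Q   [Q ::= v]
v-v/v-Q-Q => v-v/v-v-Q   [Q ::= v]
v-v/v-v-Q => v-v/v-v-v   [Q ::= v]

S => S/R => R/R => R-Q/R => Q-Q/R => v-Q/R => v-v/R => v-v/R-Q => v-v/R-Q-Q => v-v/Q-Q-Q => v-v/v-Q-Q => v-v/v-v-Q => v-v/v-v-v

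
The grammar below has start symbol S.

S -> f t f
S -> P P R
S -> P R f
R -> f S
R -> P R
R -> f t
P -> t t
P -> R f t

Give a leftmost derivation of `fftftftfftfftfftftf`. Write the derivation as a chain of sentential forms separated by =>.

S => PRf => RftRf => PRftRf => RftRftRf => fSftRftRf => fPRfftRftRf => fRftRfftRftRf => fftftRfftRftRf => fftftftfftRftRf => fftftftfftfSftRf => fftftftfftfftfftRf => fftftftfftfftfftftf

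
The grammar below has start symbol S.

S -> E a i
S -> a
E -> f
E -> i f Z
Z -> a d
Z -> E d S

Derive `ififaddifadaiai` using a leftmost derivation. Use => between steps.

S=>Eai=>ifZai=>ifEdSai=>ififZdSai=>ififaddSai=>ififaddEaiai=>ififaddifZaiai=>ififaddifadaiai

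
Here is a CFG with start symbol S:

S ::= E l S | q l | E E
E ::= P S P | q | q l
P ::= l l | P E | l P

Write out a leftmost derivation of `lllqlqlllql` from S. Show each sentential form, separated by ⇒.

S⇒EE⇒PSPE⇒lPSPE⇒lPESPE⇒lllESPE⇒lllqlSPE⇒lllqlqlPE⇒lllqlqlllE⇒lllqlqlllql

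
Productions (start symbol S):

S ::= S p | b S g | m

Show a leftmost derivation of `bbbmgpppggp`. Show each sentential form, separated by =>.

S => Sp   [S ::= S p]
Sp => bSgp   [S ::= b S g]
bSgp => bbSggp   [S ::= b S g]
bbSggp => bbSpggp   [S ::= S p]
bbSpggp => bbSppggp   [S ::= S p]
bbSppggp => bbSpppggp   [S ::= S p]
bbSpppggp => bbbSgpppggp   [S ::= b S g]
bbbSgpppggp => bbbmgpppggp   [S ::= m]

S=>Sp=>bSgp=>bbSggp=>bbSpggp=>bbSppggp=>bbSpppggp=>bbbSgpppggp=>bbbmgpppggp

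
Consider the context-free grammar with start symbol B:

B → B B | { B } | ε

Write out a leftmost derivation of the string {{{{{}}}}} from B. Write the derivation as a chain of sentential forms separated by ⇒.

B ⇒ BB   [B → B B]
BB ⇒ {B}B   [B → { B }]
{B}B ⇒ {{B}}B   [B → { B }]
{{B}}B ⇒ {{{B}}}B   [B → { B }]
{{{B}}}B ⇒ {{{{B}}}}B   [B → { B }]
{{{{B}}}}B ⇒ {{{{BB}}}}B   [B → B B]
{{{{BB}}}}B ⇒ {{{{{B}B}}}}B   [B → { B }]
{{{{{B}B}}}}B ⇒ {{{{{}B}}}}B   [B → ε]
{{{{{}B}}}}B ⇒ {{{{{}}}}}B   [B → ε]
{{{{{}}}}}B ⇒ {{{{{}}}}}   [B → ε]

B ⇒ BB ⇒ {B}B ⇒ {{B}}B ⇒ {{{B}}}B ⇒ {{{{B}}}}B ⇒ {{{{BB}}}}B ⇒ {{{{{B}B}}}}B ⇒ {{{{{}B}}}}B ⇒ {{{{{}}}}}B ⇒ {{{{{}}}}}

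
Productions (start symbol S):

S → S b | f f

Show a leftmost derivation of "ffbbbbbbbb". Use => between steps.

S => Sb   [S → S b]
Sb => Sbb   [S → S b]
Sbb => Sbbb   [S → S b]
Sbbb => Sbbbb   [S → S b]
Sbbbb => Sbbbbb   [S → S b]
Sbbbbb => Sbbbbbb   [S → S b]
Sbbbbbb => Sbbbbbbb   [S → S b]
Sbbbbbbb => Sbbbbbbbb   [S → S b]
Sbbbbbbbb => ffbbbbbbbb   [S → f f]

S => Sb => Sbb => Sbbb => Sbbbb => Sbbbbb => Sbbbbbb => Sbbbbbbb => Sbbbbbbbb => ffbbbbbbbb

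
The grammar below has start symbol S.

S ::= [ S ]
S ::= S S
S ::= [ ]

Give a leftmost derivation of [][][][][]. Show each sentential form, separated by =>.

S => SS   [S ::= S S]
SS => SSS   [S ::= S S]
SSS => []SS   [S ::= [ ]]
[]SS => []SSS   [S ::= S S]
[]SSS => []SSSS   [S ::= S S]
[]SSSS => [][]SSS   [S ::= [ ]]
[][]SSS => [][][]SS   [S ::= [ ]]
[][][]SS => [][][][]S   [S ::= [ ]]
[][][][]S => [][][][][]   [S ::= [ ]]

S => SS => SSS => []SS => []SSS => []SSSS => [][]SSS => [][][]SS => [][][][]S => [][][][][]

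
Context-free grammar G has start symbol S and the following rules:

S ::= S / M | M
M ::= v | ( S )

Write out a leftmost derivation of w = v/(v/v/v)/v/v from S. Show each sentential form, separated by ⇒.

S ⇒ S/M   [S ::= S / M]
S/M ⇒ S/M/M   [S ::= S / M]
S/M/M ⇒ S/M/M/M   [S ::= S / M]
S/M/M/M ⇒ M/M/M/M   [S ::= M]
M/M/M/M ⇒ v/M/M/M   [M ::= v]
v/M/M/M ⇒ v/(S)/M/M   [M ::= ( S )]
v/(S)/M/M ⇒ v/(S/M)/M/M   [S ::= S / M]
v/(S/M)/M/M ⇒ v/(S/M/M)/M/M   [S ::= S / M]
v/(S/M/M)/M/M ⇒ v/(M/M/M)/M/M   [S ::= M]
v/(M/M/M)/M/M ⇒ v/(v/M/M)/M/M   [M ::= v]
v/(v/M/M)/M/M ⇒ v/(v/v/M)/M/M   [M ::= v]
v/(v/v/M)/M/M ⇒ v/(v/v/v)/M/M   [M ::= v]
v/(v/v/v)/M/M ⇒ v/(v/v/v)/v/M   [M ::= v]
v/(v/v/v)/v/M ⇒ v/(v/v/v)/v/v   [M ::= v]

S ⇒ S/M ⇒ S/M/M ⇒ S/M/M/M ⇒ M/M/M/M ⇒ v/M/M/M ⇒ v/(S)/M/M ⇒ v/(S/M)/M/M ⇒ v/(S/M/M)/M/M ⇒ v/(M/M/M)/M/M ⇒ v/(v/M/M)/M/M ⇒ v/(v/v/M)/M/M ⇒ v/(v/v/v)/M/M ⇒ v/(v/v/v)/v/M ⇒ v/(v/v/v)/v/v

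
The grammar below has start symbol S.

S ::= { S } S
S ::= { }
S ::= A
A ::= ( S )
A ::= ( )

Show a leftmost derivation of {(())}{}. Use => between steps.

S => {S}S => {A}S => {(S)}S => {(A)}S => {(())}S => {(())}{}

S => {S}S   [S ::= { S } S]
{S}S => {A}S   [S ::= A]
{A}S => {(S)}S   [A ::= ( S )]
{(S)}S => {(A)}S   [S ::= A]
{(A)}S => {(())}S   [A ::= ( )]
{(())}S => {(())}{}   [S ::= { }]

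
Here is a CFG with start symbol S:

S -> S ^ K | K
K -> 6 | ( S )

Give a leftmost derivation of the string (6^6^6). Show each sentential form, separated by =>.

S => K => (S) => (S^K) => (S^K^K) => (K^K^K) => (6^K^K) => (6^6^K) => (6^6^6)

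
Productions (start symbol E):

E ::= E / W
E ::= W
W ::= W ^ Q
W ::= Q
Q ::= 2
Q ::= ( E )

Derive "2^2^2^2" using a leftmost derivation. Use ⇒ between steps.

E ⇒ W ⇒ W^Q ⇒ W^Q^Q ⇒ W^Q^Q^Q ⇒ Q^Q^Q^Q ⇒ 2^Q^Q^Q ⇒ 2^2^Q^Q ⇒ 2^2^2^Q ⇒ 2^2^2^2

E ⇒ W   [E ::= W]
W ⇒ W^Q   [W ::= W ^ Q]
W^Q ⇒ W^Q^Q   [W ::= W ^ Q]
W^Q^Q ⇒ W^Q^Q^Q   [W ::= W ^ Q]
W^Q^Q^Q ⇒ Q^Q^Q^Q   [W ::= Q]
Q^Q^Q^Q ⇒ 2^Q^Q^Q   [Q ::= 2]
2^Q^Q^Q ⇒ 2^2^Q^Q   [Q ::= 2]
2^2^Q^Q ⇒ 2^2^2^Q   [Q ::= 2]
2^2^2^Q ⇒ 2^2^2^2   [Q ::= 2]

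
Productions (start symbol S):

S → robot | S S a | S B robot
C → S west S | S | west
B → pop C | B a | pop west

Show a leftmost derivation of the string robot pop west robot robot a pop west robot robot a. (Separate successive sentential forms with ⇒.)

S ⇒ S S a ⇒ S B robot S a ⇒ S S a B robot S a ⇒ S B robot S a B robot S a ⇒ robot B robot S a B robot S a ⇒ robot pop west robot S a B robot S a ⇒ robot pop west robot robot a B robot S a ⇒ robot pop west robot robot a pop west robot S a ⇒ robot pop west robot robot a pop west robot robot a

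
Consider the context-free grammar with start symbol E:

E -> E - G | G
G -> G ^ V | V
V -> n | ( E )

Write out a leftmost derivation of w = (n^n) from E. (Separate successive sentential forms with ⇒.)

E ⇒ G ⇒ V ⇒ (E) ⇒ (G) ⇒ (G^V) ⇒ (V^V) ⇒ (n^V) ⇒ (n^n)

E ⇒ G   [E -> G]
G ⇒ V   [G -> V]
V ⇒ (E)   [V -> ( E )]
(E) ⇒ (G)   [E -> G]
(G) ⇒ (G^V)   [G -> G ^ V]
(G^V) ⇒ (V^V)   [G -> V]
(V^V) ⇒ (n^V)   [V -> n]
(n^V) ⇒ (n^n)   [V -> n]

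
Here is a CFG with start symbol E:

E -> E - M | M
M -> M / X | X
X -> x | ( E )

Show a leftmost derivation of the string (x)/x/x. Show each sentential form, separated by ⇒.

E ⇒ M   [E -> M]
M ⇒ M/X   [M -> M / X]
M/X ⇒ M/X/X   [M -> M / X]
M/X/X ⇒ X/X/X   [M -> X]
X/X/X ⇒ (E)/X/X   [X -> ( E )]
(E)/X/X ⇒ (M)/X/X   [E -> M]
(M)/X/X ⇒ (X)/X/X   [M -> X]
(X)/X/X ⇒ (x)/X/X   [X -> x]
(x)/X/X ⇒ (x)/x/X   [X -> x]
(x)/x/X ⇒ (x)/x/x   [X -> x]

E⇒M⇒M/X⇒M/X/X⇒X/X/X⇒(E)/X/X⇒(M)/X/X⇒(X)/X/X⇒(x)/X/X⇒(x)/x/X⇒(x)/x/x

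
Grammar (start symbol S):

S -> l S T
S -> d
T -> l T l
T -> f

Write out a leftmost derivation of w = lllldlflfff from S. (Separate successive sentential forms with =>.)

S => lST => llSTT => lllSTTT => llllSTTTT => lllldTTTT => lllldlTlTTT => lllldlflTTT => lllldlflfTT => lllldlflffT => lllldlflfff

S => lST   [S -> l S T]
lST => llSTT   [S -> l S T]
llSTT => lllSTTT   [S -> l S T]
lllSTTT => llllSTTTT   [S -> l S T]
llllSTTTT => lllldTTTT   [S -> d]
lllldTTTT => lllldlTlTTT   [T -> l T l]
lllldlTlTTT => lllldlflTTT   [T -> f]
lllldlflTTT => lllldlflfTT   [T -> f]
lllldlflfTT => lllldlflffT   [T -> f]
lllldlflffT => lllldlflfff   [T -> f]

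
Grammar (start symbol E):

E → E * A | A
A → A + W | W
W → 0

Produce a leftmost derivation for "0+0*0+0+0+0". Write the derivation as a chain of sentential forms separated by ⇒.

E ⇒ E*A ⇒ A*A ⇒ A+W*A ⇒ W+W*A ⇒ 0+W*A ⇒ 0+0*A ⇒ 0+0*A+W ⇒ 0+0*A+W+W ⇒ 0+0*A+W+W+W ⇒ 0+0*W+W+W+W ⇒ 0+0*0+W+W+W ⇒ 0+0*0+0+W+W ⇒ 0+0*0+0+0+W ⇒ 0+0*0+0+0+0

E ⇒ E*A   [E → E * A]
E*A ⇒ A*A   [E → A]
A*A ⇒ A+W*A   [A → A + W]
A+W*A ⇒ W+W*A   [A → W]
W+W*A ⇒ 0+W*A   [W → 0]
0+W*A ⇒ 0+0*A   [W → 0]
0+0*A ⇒ 0+0*A+W   [A → A + W]
0+0*A+W ⇒ 0+0*A+W+W   [A → A + W]
0+0*A+W+W ⇒ 0+0*A+W+W+W   [A → A + W]
0+0*A+W+W+W ⇒ 0+0*W+W+W+W   [A → W]
0+0*W+W+W+W ⇒ 0+0*0+W+W+W   [W → 0]
0+0*0+W+W+W ⇒ 0+0*0+0+W+W   [W → 0]
0+0*0+0+W+W ⇒ 0+0*0+0+0+W   [W → 0]
0+0*0+0+0+W ⇒ 0+0*0+0+0+0   [W → 0]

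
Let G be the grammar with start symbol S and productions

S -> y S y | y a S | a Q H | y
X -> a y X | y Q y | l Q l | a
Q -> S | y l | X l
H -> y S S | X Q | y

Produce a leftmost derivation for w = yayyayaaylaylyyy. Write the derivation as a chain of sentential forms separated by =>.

S => yaS => yaySy => yayySyy => yayyaQHyy => yayyaSHyy => yayyayaSHyy => yayyayaaQHHyy => yayyayaaylHHyy => yayyayaaylXQHyy => yayyayaaylaQHyy => yayyayaaylaylHyy => yayyayaaylaylyyy

S => yaS   [S -> y a S]
yaS => yaySy   [S -> y S y]
yaySy => yayySyy   [S -> y S y]
yayySyy => yayyaQHyy   [S -> a Q H]
yayyaQHyy => yayyaSHyy   [Q -> S]
yayyaSHyy => yayyayaSHyy   [S -> y a S]
yayyayaSHyy => yayyayaaQHHyy   [S -> a Q H]
yayyayaaQHHyy => yayyayaaylHHyy   [Q -> y l]
yayyayaaylHHyy => yayyayaaylXQHyy   [H -> X Q]
yayyayaaylXQHyy => yayyayaaylaQHyy   [X -> a]
yayyayaaylaQHyy => yayyayaaylaylHyy   [Q -> y l]
yayyayaaylaylHyy => yayyayaaylaylyyy   [H -> y]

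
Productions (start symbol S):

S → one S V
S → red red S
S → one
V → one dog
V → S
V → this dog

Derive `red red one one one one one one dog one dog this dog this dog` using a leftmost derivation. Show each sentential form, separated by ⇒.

S ⇒ red red S ⇒ red red one S V ⇒ red red one one S V V ⇒ red red one one one S V V V ⇒ red red one one one one S V V V V ⇒ red red one one one one one V V V V ⇒ red red one one one one one one dog V V V ⇒ red red one one one one one one dog one dog V V ⇒ red red one one one one one one dog one dog this dog V ⇒ red red one one one one one one dog one dog this dog this dog

S ⇒ red red S   [S → red red S]
red red S ⇒ red red one S V   [S → one S V]
red red one S V ⇒ red red one one S V V   [S → one S V]
red red one one S V V ⇒ red red one one one S V V V   [S → one S V]
red red one one one S V V V ⇒ red red one one one one S V V V V   [S → one S V]
red red one one one one S V V V V ⇒ red red one one one one one V V V V   [S → one]
red red one one one one one V V V V ⇒ red red one one one one one one dog V V V   [V → one dog]
red red one one one one one one dog V V V ⇒ red red one one one one one one dog one dog V V   [V → one dog]
red red one one one one one one dog one dog V V ⇒ red red one one one one one one dog one dog this dog V   [V → this dog]
red red one one one one one one dog one dog this dog V ⇒ red red one one one one one one dog one dog this dog this dog   [V → this dog]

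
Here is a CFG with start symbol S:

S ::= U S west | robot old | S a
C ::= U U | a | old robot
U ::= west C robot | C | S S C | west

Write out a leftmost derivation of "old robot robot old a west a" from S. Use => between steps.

S => S a   [S ::= S a]
S a => U S west a   [S ::= U S west]
U S west a => C S west a   [U ::= C]
C S west a => old robot S west a   [C ::= old robot]
old robot S west a => old robot S a west a   [S ::= S a]
old robot S a west a => old robot robot old a west a   [S ::= robot old]

S => S a => U S west a => C S west a => old robot S west a => old robot S a west a => old robot robot old a west a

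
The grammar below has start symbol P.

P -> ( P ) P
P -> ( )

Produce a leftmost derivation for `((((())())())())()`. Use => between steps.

P => (P)P   [P -> ( P ) P]
(P)P => ((P)P)P   [P -> ( P ) P]
((P)P)P => (((P)P)P)P   [P -> ( P ) P]
(((P)P)P)P => ((((P)P)P)P)P   [P -> ( P ) P]
((((P)P)P)P)P => ((((())P)P)P)P   [P -> ( )]
((((())P)P)P)P => ((((())())P)P)P   [P -> ( )]
((((())())P)P)P => ((((())())())P)P   [P -> ( )]
((((())())())P)P => ((((())())())())P   [P -> ( )]
((((())())())())P => ((((())())())())()   [P -> ( )]

P=>(P)P=>((P)P)P=>(((P)P)P)P=>((((P)P)P)P)P=>((((())P)P)P)P=>((((())())P)P)P=>((((())())())P)P=>((((())())())())P=>((((())())())())()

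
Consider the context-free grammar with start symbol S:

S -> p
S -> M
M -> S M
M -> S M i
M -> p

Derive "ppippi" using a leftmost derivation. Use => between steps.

S => M   [S -> M]
M => SM   [M -> S M]
SM => MM   [S -> M]
MM => SMiM   [M -> S M i]
SMiM => pMiM   [S -> p]
pMiM => ppiM   [M -> p]
ppiM => ppiSMi   [M -> S M i]
ppiSMi => ppipMi   [S -> p]
ppipMi => ppippi   [M -> p]

S => M => SM => MM => SMiM => pMiM => ppiM => ppiSMi => ppipMi => ppippi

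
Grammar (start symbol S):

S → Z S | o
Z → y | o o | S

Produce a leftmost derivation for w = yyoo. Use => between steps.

S => ZS => yS => yZS => ySS => yZSS => yySS => yyoS => yyoo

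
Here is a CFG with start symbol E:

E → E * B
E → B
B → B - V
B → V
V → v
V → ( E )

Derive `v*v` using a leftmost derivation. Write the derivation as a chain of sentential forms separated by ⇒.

E ⇒ E*B   [E → E * B]
E*B ⇒ B*B   [E → B]
B*B ⇒ V*B   [B → V]
V*B ⇒ v*B   [V → v]
v*B ⇒ v*V   [B → V]
v*V ⇒ v*v   [V → v]

E ⇒ E*B ⇒ B*B ⇒ V*B ⇒ v*B ⇒ v*V ⇒ v*v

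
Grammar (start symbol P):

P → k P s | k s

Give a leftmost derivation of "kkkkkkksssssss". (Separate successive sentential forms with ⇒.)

P⇒kPs⇒kkPss⇒kkkPsss⇒kkkkPssss⇒kkkkkPsssss⇒kkkkkkPssssss⇒kkkkkkksssssss

P ⇒ kPs   [P → k P s]
kPs ⇒ kkPss   [P → k P s]
kkPss ⇒ kkkPsss   [P → k P s]
kkkPsss ⇒ kkkkPssss   [P → k P s]
kkkkPssss ⇒ kkkkkPsssss   [P → k P s]
kkkkkPsssss ⇒ kkkkkkPssssss   [P → k P s]
kkkkkkPssssss ⇒ kkkkkkksssssss   [P → k s]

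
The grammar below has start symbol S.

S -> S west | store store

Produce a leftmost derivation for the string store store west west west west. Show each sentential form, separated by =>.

S => S west => S west west => S west west west => S west west west west => store store west west west west

S => S west   [S -> S west]
S west => S west west   [S -> S west]
S west west => S west west west   [S -> S west]
S west west west => S west west west west   [S -> S west]
S west west west west => store store west west west west   [S -> store store]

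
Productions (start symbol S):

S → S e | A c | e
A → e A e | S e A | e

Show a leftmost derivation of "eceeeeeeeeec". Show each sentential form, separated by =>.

S => Ac   [S → A c]
Ac => SeAc   [A → S e A]
SeAc => AceAc   [S → A c]
AceAc => eceAc   [A → e]
eceAc => eceeAec   [A → e A e]
eceeAec => eceeSeAec   [A → S e A]
eceeSeAec => eceeSeeAec   [S → S e]
eceeSeeAec => eceeeeeAec   [S → e]
eceeeeeAec => eceeeeeeAeec   [A → e A e]
eceeeeeeAeec => eceeeeeeeeec   [A → e]

S=>Ac=>SeAc=>AceAc=>eceAc=>eceeAec=>eceeSeAec=>eceeSeeAec=>eceeeeeAec=>eceeeeeeAeec=>eceeeeeeeeec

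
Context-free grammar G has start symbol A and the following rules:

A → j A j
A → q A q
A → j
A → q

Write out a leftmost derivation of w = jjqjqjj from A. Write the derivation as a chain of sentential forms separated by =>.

A=>jAj=>jjAjj=>jjqAqjj=>jjqjqjj

A => jAj   [A → j A j]
jAj => jjAjj   [A → j A j]
jjAjj => jjqAqjj   [A → q A q]
jjqAqjj => jjqjqjj   [A → j]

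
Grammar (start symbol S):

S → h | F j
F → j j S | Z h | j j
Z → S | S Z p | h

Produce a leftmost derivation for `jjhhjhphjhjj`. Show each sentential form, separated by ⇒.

S ⇒ Fj   [S → F j]
Fj ⇒ jjSj   [F → j j S]
jjSj ⇒ jjFjj   [S → F j]
jjFjj ⇒ jjZhjj   [F → Z h]
jjZhjj ⇒ jjShjj   [Z → S]
jjShjj ⇒ jjFjhjj   [S → F j]
jjFjhjj ⇒ jjZhjhjj   [F → Z h]
jjZhjhjj ⇒ jjSZphjhjj   [Z → S Z p]
jjSZphjhjj ⇒ jjFjZphjhjj   [S → F j]
jjFjZphjhjj ⇒ jjZhjZphjhjj   [F → Z h]
jjZhjZphjhjj ⇒ jjhhjZphjhjj   [Z → h]
jjhhjZphjhjj ⇒ jjhhjhphjhjj   [Z → h]

S⇒Fj⇒jjSj⇒jjFjj⇒jjZhjj⇒jjShjj⇒jjFjhjj⇒jjZhjhjj⇒jjSZphjhjj⇒jjFjZphjhjj⇒jjZhjZphjhjj⇒jjhhjZphjhjj⇒jjhhjhphjhjj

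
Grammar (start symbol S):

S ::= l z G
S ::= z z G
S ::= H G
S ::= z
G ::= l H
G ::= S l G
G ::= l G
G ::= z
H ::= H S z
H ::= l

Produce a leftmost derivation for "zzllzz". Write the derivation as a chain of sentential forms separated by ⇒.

S ⇒ zzG ⇒ zzlH ⇒ zzlHSz ⇒ zzllSz ⇒ zzllzz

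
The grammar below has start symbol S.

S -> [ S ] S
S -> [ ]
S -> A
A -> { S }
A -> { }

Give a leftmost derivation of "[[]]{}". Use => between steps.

S => [S]S   [S -> [ S ] S]
[S]S => [[]]S   [S -> [ ]]
[[]]S => [[]]A   [S -> A]
[[]]A => [[]]{}   [A -> { }]

S=>[S]S=>[[]]S=>[[]]A=>[[]]{}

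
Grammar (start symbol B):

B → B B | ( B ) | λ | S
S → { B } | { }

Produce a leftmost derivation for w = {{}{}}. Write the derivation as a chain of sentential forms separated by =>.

B => S   [B → S]
S => {B}   [S → { B }]
{B} => {BB}   [B → B B]
{BB} => {SB}   [B → S]
{SB} => {{}B}   [S → { }]
{{}B} => {{}S}   [B → S]
{{}S} => {{}{}}   [S → { }]

B=>S=>{B}=>{BB}=>{SB}=>{{}B}=>{{}S}=>{{}{}}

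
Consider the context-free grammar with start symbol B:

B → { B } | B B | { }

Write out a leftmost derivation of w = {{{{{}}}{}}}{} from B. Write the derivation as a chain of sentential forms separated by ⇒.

B ⇒ BB ⇒ {B}B ⇒ {{B}}B ⇒ {{BB}}B ⇒ {{{B}B}}B ⇒ {{{{B}}B}}B ⇒ {{{{{}}}B}}B ⇒ {{{{{}}}{}}}B ⇒ {{{{{}}}{}}}{}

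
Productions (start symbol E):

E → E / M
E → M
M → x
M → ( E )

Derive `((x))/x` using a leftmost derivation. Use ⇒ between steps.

E ⇒ E/M ⇒ M/M ⇒ (E)/M ⇒ (M)/M ⇒ ((E))/M ⇒ ((M))/M ⇒ ((x))/M ⇒ ((x))/x

E ⇒ E/M   [E → E / M]
E/M ⇒ M/M   [E → M]
M/M ⇒ (E)/M   [M → ( E )]
(E)/M ⇒ (M)/M   [E → M]
(M)/M ⇒ ((E))/M   [M → ( E )]
((E))/M ⇒ ((M))/M   [E → M]
((M))/M ⇒ ((x))/M   [M → x]
((x))/M ⇒ ((x))/x   [M → x]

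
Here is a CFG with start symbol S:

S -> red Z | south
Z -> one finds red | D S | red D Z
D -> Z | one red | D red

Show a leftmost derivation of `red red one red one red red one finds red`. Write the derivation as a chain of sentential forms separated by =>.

S => red Z => red red D Z => red red one red Z => red red one red D S => red red one red one red S => red red one red one red red Z => red red one red one red red one finds red

S => red Z   [S -> red Z]
red Z => red red D Z   [Z -> red D Z]
red red D Z => red red one red Z   [D -> one red]
red red one red Z => red red one red D S   [Z -> D S]
red red one red D S => red red one red one red S   [D -> one red]
red red one red one red S => red red one red one red red Z   [S -> red Z]
red red one red one red red Z => red red one red one red red one finds red   [Z -> one finds red]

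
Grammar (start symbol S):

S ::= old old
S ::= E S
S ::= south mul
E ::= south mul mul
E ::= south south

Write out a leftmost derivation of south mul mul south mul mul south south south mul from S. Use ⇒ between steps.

S ⇒ E S ⇒ south mul mul S ⇒ south mul mul E S ⇒ south mul mul south mul mul S ⇒ south mul mul south mul mul E S ⇒ south mul mul south mul mul south south S ⇒ south mul mul south mul mul south south south mul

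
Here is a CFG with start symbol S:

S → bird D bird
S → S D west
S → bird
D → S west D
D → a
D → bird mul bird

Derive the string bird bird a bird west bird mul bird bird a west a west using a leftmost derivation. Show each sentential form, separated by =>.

S => S D west => S D west D west => bird D bird D west D west => bird S west D bird D west D west => bird bird D bird west D bird D west D west => bird bird a bird west D bird D west D west => bird bird a bird west bird mul bird bird D west D west => bird bird a bird west bird mul bird bird a west D west => bird bird a bird west bird mul bird bird a west a west

S => S D west   [S → S D west]
S D west => S D west D west   [S → S D west]
S D west D west => bird D bird D west D west   [S → bird D bird]
bird D bird D west D west => bird S west D bird D west D west   [D → S west D]
bird S west D bird D west D west => bird bird D bird west D bird D west D west   [S → bird D bird]
bird bird D bird west D bird D west D west => bird bird a bird west D bird D west D west   [D → a]
bird bird a bird west D bird D west D west => bird bird a bird west bird mul bird bird D west D west   [D → bird mul bird]
bird bird a bird west bird mul bird bird D west D west => bird bird a bird west bird mul bird bird a west D west   [D → a]
bird bird a bird west bird mul bird bird a west D west => bird bird a bird west bird mul bird bird a west a west   [D → a]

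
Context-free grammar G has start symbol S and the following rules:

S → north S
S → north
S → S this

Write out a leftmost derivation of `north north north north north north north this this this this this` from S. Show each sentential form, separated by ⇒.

S ⇒ north S   [S → north S]
north S ⇒ north S this   [S → S this]
north S this ⇒ north north S this   [S → north S]
north north S this ⇒ north north north S this   [S → north S]
north north north S this ⇒ north north north S this this   [S → S this]
north north north S this this ⇒ north north north north S this this   [S → north S]
north north north north S this this ⇒ north north north north S this this this   [S → S this]
north north north north S this this this ⇒ north north north north north S this this this   [S → north S]
north north north north north S this this this ⇒ north north north north north north S this this this   [S → north S]
north north north north north north S this this this ⇒ north north north north north north S this this this this   [S → S this]
north north north north north north S this this this this ⇒ north north north north north north S this this this this this   [S → S this]
north north north north north north S this this this this this ⇒ north north north north north north north this this this this this   [S → north]

S ⇒ north S ⇒ north S this ⇒ north north S this ⇒ north north north S this ⇒ north north north S this this ⇒ north north north north S this this ⇒ north north north north S this this this ⇒ north north north north north S this this this ⇒ north north north north north north S this this this ⇒ north north north north north north S this this this this ⇒ north north north north north north S this this this this this ⇒ north north north north north north north this this this this this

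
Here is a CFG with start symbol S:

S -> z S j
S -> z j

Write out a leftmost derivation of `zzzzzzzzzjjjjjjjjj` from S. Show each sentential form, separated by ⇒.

S ⇒ zSj ⇒ zzSjj ⇒ zzzSjjj ⇒ zzzzSjjjj ⇒ zzzzzSjjjjj ⇒ zzzzzzSjjjjjj ⇒ zzzzzzzSjjjjjjj ⇒ zzzzzzzzSjjjjjjjj ⇒ zzzzzzzzzjjjjjjjjj

S ⇒ zSj   [S -> z S j]
zSj ⇒ zzSjj   [S -> z S j]
zzSjj ⇒ zzzSjjj   [S -> z S j]
zzzSjjj ⇒ zzzzSjjjj   [S -> z S j]
zzzzSjjjj ⇒ zzzzzSjjjjj   [S -> z S j]
zzzzzSjjjjj ⇒ zzzzzzSjjjjjj   [S -> z S j]
zzzzzzSjjjjjj ⇒ zzzzzzzSjjjjjjj   [S -> z S j]
zzzzzzzSjjjjjjj ⇒ zzzzzzzzSjjjjjjjj   [S -> z S j]
zzzzzzzzSjjjjjjjj ⇒ zzzzzzzzzjjjjjjjjj   [S -> z j]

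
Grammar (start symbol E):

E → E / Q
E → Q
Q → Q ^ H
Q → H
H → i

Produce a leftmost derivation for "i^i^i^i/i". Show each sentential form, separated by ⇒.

E ⇒ E/Q ⇒ Q/Q ⇒ Q^H/Q ⇒ Q^H^H/Q ⇒ Q^H^H^H/Q ⇒ H^H^H^H/Q ⇒ i^H^H^H/Q ⇒ i^i^H^H/Q ⇒ i^i^i^H/Q ⇒ i^i^i^i/Q ⇒ i^i^i^i/H ⇒ i^i^i^i/i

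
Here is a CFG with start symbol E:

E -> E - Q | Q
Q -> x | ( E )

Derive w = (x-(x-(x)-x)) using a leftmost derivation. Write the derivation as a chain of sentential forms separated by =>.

E => Q   [E -> Q]
Q => (E)   [Q -> ( E )]
(E) => (E-Q)   [E -> E - Q]
(E-Q) => (Q-Q)   [E -> Q]
(Q-Q) => (x-Q)   [Q -> x]
(x-Q) => (x-(E))   [Q -> ( E )]
(x-(E)) => (x-(E-Q))   [E -> E - Q]
(x-(E-Q)) => (x-(E-Q-Q))   [E -> E - Q]
(x-(E-Q-Q)) => (x-(Q-Q-Q))   [E -> Q]
(x-(Q-Q-Q)) => (x-(x-Q-Q))   [Q -> x]
(x-(x-Q-Q)) => (x-(x-(E)-Q))   [Q -> ( E )]
(x-(x-(E)-Q)) => (x-(x-(Q)-Q))   [E -> Q]
(x-(x-(Q)-Q)) => (x-(x-(x)-Q))   [Q -> x]
(x-(x-(x)-Q)) => (x-(x-(x)-x))   [Q -> x]

E => Q => (E) => (E-Q) => (Q-Q) => (x-Q) => (x-(E)) => (x-(E-Q)) => (x-(E-Q-Q)) => (x-(Q-Q-Q)) => (x-(x-Q-Q)) => (x-(x-(E)-Q)) => (x-(x-(Q)-Q)) => (x-(x-(x)-Q)) => (x-(x-(x)-x))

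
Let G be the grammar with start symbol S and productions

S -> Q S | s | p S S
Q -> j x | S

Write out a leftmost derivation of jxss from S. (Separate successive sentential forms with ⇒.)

S ⇒ QS   [S -> Q S]
QS ⇒ SS   [Q -> S]
SS ⇒ QSS   [S -> Q S]
QSS ⇒ jxSS   [Q -> j x]
jxSS ⇒ jxsS   [S -> s]
jxsS ⇒ jxss   [S -> s]

S ⇒ QS ⇒ SS ⇒ QSS ⇒ jxSS ⇒ jxsS ⇒ jxss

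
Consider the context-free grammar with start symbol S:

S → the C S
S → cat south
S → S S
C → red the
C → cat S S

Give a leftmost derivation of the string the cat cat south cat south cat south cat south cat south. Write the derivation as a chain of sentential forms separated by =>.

S => S S => S S S => the C S S S => the cat S S S S S => the cat cat south S S S S => the cat cat south cat south S S S => the cat cat south cat south cat south S S => the cat cat south cat south cat south cat south S => the cat cat south cat south cat south cat south cat south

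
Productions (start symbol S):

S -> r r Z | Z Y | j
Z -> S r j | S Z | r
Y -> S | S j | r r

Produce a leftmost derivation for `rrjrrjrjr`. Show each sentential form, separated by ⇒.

S ⇒ rrZ ⇒ rrSZ ⇒ rrjZ ⇒ rrjSZ ⇒ rrjrrZZ ⇒ rrjrrSrjZ ⇒ rrjrrjrjZ ⇒ rrjrrjrjr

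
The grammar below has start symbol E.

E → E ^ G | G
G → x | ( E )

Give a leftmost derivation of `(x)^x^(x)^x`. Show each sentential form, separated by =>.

E=>E^G=>E^G^G=>E^G^G^G=>G^G^G^G=>(E)^G^G^G=>(G)^G^G^G=>(x)^G^G^G=>(x)^x^G^G=>(x)^x^(E)^G=>(x)^x^(G)^G=>(x)^x^(x)^G=>(x)^x^(x)^x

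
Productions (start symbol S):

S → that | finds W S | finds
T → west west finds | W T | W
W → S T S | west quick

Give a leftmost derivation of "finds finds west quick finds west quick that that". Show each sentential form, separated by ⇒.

S ⇒ finds W S ⇒ finds S T S S ⇒ finds finds W S T S S ⇒ finds finds west quick S T S S ⇒ finds finds west quick finds T S S ⇒ finds finds west quick finds W S S ⇒ finds finds west quick finds west quick S S ⇒ finds finds west quick finds west quick that S ⇒ finds finds west quick finds west quick that that

S ⇒ finds W S   [S → finds W S]
finds W S ⇒ finds S T S S   [W → S T S]
finds S T S S ⇒ finds finds W S T S S   [S → finds W S]
finds finds W S T S S ⇒ finds finds west quick S T S S   [W → west quick]
finds finds west quick S T S S ⇒ finds finds west quick finds T S S   [S → finds]
finds finds west quick finds T S S ⇒ finds finds west quick finds W S S   [T → W]
finds finds west quick finds W S S ⇒ finds finds west quick finds west quick S S   [W → west quick]
finds finds west quick finds west quick S S ⇒ finds finds west quick finds west quick that S   [S → that]
finds finds west quick finds west quick that S ⇒ finds finds west quick finds west quick that that   [S → that]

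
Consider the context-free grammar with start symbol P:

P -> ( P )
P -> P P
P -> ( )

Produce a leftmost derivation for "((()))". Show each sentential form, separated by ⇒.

P ⇒ (P) ⇒ ((P)) ⇒ ((()))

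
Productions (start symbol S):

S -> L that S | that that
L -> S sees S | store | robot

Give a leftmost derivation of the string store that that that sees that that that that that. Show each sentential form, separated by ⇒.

S ⇒ L that S   [S -> L that S]
L that S ⇒ store that S   [L -> store]
store that S ⇒ store that L that S   [S -> L that S]
store that L that S ⇒ store that S sees S that S   [L -> S sees S]
store that S sees S that S ⇒ store that that that sees S that S   [S -> that that]
store that that that sees S that S ⇒ store that that that sees that that that S   [S -> that that]
store that that that sees that that that S ⇒ store that that that sees that that that that that   [S -> that that]

S ⇒ L that S ⇒ store that S ⇒ store that L that S ⇒ store that S sees S that S ⇒ store that that that sees S that S ⇒ store that that that sees that that that S ⇒ store that that that sees that that that that that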